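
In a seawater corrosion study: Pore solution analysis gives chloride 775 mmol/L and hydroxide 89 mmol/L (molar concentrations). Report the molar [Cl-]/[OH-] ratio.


Threshold parameter = [Cl-] / [OH-] (molar basis; both in mmol/L, so units cancel)
Ratio = 775 / 89 = 8.71

8.71


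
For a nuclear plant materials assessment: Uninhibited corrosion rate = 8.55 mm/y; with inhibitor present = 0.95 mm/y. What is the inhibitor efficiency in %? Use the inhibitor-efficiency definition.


Apply the inhibitor-efficiency definition: IE = (CR_blank − CR_inh)/CR_blank × 100
IE = (8.55 − 0.95) / 8.55 × 100
IE = 7.6 / 8.55 × 100 = 88.9 %

88.9 %


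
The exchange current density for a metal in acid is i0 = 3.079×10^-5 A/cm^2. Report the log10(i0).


i0 = 3.079×10^-5 A/cm^2
log10(i0) = -4.512

-4.512


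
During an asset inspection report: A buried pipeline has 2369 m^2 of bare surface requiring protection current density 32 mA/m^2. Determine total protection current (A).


I = area * current density, then convert mA → A (÷1000)
I = 2369 * 32 / 1000 = 75.81 A

75.81 A


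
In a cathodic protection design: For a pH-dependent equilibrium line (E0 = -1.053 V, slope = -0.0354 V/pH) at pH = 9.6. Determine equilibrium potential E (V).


Apply the Pourbaix line equation: E = E0 + slope*pH
E = -1.053 + (-0.0354)*9.6 = -1.053 + (-0.33984) = -1.39284 V
Rounded to 3 decimal places: E = -1.393 V

-1.393 V


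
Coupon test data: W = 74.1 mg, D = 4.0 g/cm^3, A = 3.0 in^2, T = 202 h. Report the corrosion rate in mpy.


Apply the mpy weight-loss relation: CR = 534 * W / (D * A * T)
Numerator: 534 * 74.1 = 39569.4
Denominator: 4.0 * 3.0 * 202 = 2424.0
CR = 39569.4 / 2424.0 = 16.324 mpy

16.324 mpy


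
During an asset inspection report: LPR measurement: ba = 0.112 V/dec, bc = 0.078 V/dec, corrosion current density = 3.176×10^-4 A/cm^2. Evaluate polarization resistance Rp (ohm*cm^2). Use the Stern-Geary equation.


Apply the Stern-Geary equation: Rp = ba*bc / (2.303*icorr*(ba+bc))
ba*bc = 0.112*0.078 = 0.008736
ba+bc = 0.19; 2.303*icorr*(ba+bc) = 2.303*3.176×10^-4*0.19 = 1.3897223×10^-4
Rp = 0.008736 / 1.3897223×10^-4 = 62.86 ohm*cm^2

62.86 ohm*cm^2


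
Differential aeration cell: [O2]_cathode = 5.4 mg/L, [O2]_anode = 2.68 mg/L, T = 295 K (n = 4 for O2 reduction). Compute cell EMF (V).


Apply the Nernst concentration-cell relation: E = (RT/nF)*ln(C_cathode/C_anode)
RT/nF = 8.314*295/(4*96485) = 0.00635495 V
ln(5.4/2.68) = 0.70058
E = 0.00635495 * 0.70058 = 0.00445 V

0.00445 V


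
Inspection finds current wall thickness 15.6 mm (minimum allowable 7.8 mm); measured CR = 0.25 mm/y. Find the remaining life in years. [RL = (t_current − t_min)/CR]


Apply the remaining-life relation: RL = (t_current − t_min) / CR
RL = (15.6 − 7.8) / 0.25 = 7.8 / 0.25 = 31.2 years

31.2 years


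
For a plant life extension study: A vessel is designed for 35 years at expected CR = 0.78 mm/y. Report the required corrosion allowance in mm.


Corrosion allowance = CR × design life
CA = 0.78 * 35 = 27.3 mm

27.3 mm


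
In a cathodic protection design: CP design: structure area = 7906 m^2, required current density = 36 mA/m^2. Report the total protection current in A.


I = area * current density, then convert mA → A (÷1000)
I = 7906 * 36 / 1000 = 284.62 A

284.62 A


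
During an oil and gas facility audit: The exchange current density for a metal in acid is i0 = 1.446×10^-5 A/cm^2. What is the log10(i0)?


i0 = 1.446×10^-5 A/cm^2
log10(i0) = -4.84

-4.84


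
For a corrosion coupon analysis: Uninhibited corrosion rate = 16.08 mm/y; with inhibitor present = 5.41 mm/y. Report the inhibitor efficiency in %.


Apply the inhibitor-efficiency definition: IE = (CR_blank − CR_inh)/CR_blank × 100
IE = (16.08 − 5.41) / 16.08 × 100
IE = 10.67 / 16.08 × 100 = 66.4 %

66.4 %


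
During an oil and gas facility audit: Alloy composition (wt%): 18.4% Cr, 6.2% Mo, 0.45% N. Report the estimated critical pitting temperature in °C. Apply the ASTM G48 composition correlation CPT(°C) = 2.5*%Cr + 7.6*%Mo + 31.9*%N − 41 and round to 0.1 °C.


Apply the ASTM G48 empirical CPT estimate: CPT(°C) = 2.5*%Cr + 7.6*%Mo + 31.9*%N − 41
2.5*18.4 = 46; 7.6*6.2 = 47.12; 31.9*0.45 = 14.355
CPT = 46 + 47.12 + 14.355 − 41 = 66.475 °C
Rounded to 0.1 °C: CPT ≈ 66.5 °C

66.5 °C


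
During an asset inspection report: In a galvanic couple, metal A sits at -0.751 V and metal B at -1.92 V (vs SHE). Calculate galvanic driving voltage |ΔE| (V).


Driving voltage is the absolute potential difference.
|ΔE| = |-0.751 − (-1.92)| = 1.169 V

1.169 V


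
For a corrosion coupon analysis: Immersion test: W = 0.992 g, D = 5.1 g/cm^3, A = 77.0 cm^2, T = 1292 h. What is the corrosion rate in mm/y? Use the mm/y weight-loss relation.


Apply the mm/y weight-loss relation: CR = 87600 * W / (D * A * T)
Numerator: 87600 * 0.992 = 86899.2
Denominator: 5.1 * 77.0 * 1292 = 507368.4
CR = 86899.2 / 507368.4 = 0.171274 mm/y

0.171274 mm/y


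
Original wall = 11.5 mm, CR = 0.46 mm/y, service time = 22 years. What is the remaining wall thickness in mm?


Remaining wall = original − CR × time
t = 11.5 − 0.46*22 = 11.5 − 10.12 = 1.38 mm

1.38 mm


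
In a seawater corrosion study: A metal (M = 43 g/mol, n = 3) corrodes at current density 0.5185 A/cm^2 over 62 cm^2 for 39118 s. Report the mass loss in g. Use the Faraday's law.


Apply Faraday's law: m = i*A*t*M / (n*F)
Total charge passed Q = i*A*t = 0.5185*62*39118 = 1257526.346 C
m = Q*M/(n*F) = 1257526.346*43/(3*96485) = 186.8119 g

186.8119 g


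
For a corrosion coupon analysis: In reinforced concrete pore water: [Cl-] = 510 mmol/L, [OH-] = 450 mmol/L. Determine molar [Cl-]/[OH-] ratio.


Threshold parameter = [Cl-] / [OH-] (molar basis; both in mmol/L, so units cancel)
Ratio = 510 / 450 = 1.13

1.13


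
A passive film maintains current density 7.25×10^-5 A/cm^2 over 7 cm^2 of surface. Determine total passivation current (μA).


I = i_pass * A, then convert A → μA (×10^6)
I = 7.25×10^-5 * 7 * 10^6 = 507.5 μA

507.5 μA


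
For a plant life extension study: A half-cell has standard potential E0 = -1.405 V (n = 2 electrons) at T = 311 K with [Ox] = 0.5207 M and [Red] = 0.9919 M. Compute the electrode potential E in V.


Apply the Nernst equation: E = E0 + (RT/nF)*ln([Ox]/[Red])
Step 1: RT/nF = 8.314*311/(2*96485) = 0.01339925 V
Step 2: [Ox]/[Red] = 0.5207/0.9919 = 0.524952
Step 3: ln(0.524952) = -0.644448
Step 4: correction = 0.01339925 * -0.644448 = -0.009 V
E = -1.405 + -0.009 = -1.414 V

-1.414 V


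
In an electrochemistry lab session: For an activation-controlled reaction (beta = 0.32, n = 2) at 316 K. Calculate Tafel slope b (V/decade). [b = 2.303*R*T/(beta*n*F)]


Apply the Tafel slope relation: b = 2.303*R*T/(beta*n*F)
Numerator: 2.303 * 8.314 * 316 = 6050.5
Denominator: 0.32 * 2 * 96485 = 61750.4
b = 6050.5 / 61750.4 = 0.098 V/decade

0.098 V/decade


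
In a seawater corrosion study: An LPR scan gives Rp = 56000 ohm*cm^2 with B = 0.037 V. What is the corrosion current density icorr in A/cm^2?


Apply the Stern-Geary relation: icorr = B / Rp
icorr = 0.037 / 56000 = 6.607×10^-7 A/cm^2

6.607×10^-7 A/cm^2


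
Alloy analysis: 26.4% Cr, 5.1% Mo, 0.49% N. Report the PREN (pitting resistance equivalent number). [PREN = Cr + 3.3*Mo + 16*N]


Apply the PREN formula: PREN = Cr + 3.3*Mo + 16*N
PREN = 26.4 + 3.3*5.1 + 16*0.49
PREN = 26.4 + 16.83 + 7.84 = 51.07

51.07


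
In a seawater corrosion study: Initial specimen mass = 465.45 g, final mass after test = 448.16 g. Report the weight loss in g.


Weight loss = initial − final
WL = 465.45 − 448.16 = 17.29 g

17.29 g


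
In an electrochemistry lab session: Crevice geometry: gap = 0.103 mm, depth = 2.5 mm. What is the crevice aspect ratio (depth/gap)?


Aspect ratio = depth / gap
Ratio = 2.5 / 0.103 = 24.3

24.3


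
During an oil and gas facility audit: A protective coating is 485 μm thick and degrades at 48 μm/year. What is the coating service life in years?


Service life = thickness / degradation rate
Life = 485 / 48 = 10.1 years

10.1 years


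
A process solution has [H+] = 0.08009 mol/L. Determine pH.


pH = −log10[H+]
pH = −log10(0.08009) = 1.1

1.1


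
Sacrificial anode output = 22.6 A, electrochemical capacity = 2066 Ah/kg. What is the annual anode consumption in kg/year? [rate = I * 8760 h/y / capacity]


Annual consumption = current * hours per year / capacity
Rate = 22.6 * 8760 / 2066 = 95.8 kg/year

95.8 kg/year


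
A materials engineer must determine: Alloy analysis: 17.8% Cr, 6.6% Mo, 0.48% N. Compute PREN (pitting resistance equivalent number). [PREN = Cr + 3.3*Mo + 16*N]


Apply the PREN formula: PREN = Cr + 3.3*Mo + 16*N
PREN = 17.8 + 3.3*6.6 + 16*0.48
PREN = 17.8 + 21.78 + 7.68 = 47.26

47.26


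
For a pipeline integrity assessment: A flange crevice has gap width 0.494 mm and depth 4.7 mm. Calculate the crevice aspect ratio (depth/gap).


Aspect ratio = depth / gap
Ratio = 4.7 / 0.494 = 9.5

9.5


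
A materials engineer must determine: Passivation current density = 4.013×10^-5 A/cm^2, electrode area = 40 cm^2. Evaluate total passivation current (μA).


I = i_pass * A, then convert A → μA (×10^6)
I = 4.013×10^-5 * 40 * 10^6 = 1605.2 μA

1605.2 μA


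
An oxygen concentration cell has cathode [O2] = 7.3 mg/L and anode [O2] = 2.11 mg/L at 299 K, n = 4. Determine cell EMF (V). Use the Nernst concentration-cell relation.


Apply the Nernst concentration-cell relation: E = (RT/nF)*ln(C_cathode/C_anode)
RT/nF = 8.314*299/(4*96485) = 0.00644112 V
ln(7.3/2.11) = 1.24119
E = 0.00644112 * 1.24119 = 0.00799 V

0.00799 V


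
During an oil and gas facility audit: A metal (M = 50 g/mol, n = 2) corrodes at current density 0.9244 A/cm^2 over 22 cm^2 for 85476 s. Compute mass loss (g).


Apply Faraday's law: m = i*A*t*M / (n*F)
Total charge passed Q = i*A*t = 0.9244*22*85476 = 1738308.3168 C
m = Q*M/(n*F) = 1738308.3168*50/(2*96485) = 450.409 g

450.409 g


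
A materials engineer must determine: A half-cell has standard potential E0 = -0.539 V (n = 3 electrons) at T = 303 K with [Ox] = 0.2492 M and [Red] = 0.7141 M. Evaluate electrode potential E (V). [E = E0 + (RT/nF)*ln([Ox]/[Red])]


Apply the Nernst equation: E = E0 + (RT/nF)*ln([Ox]/[Red])
Step 1: RT/nF = 8.314*303/(3*96485) = 0.00870305 V
Step 2: [Ox]/[Red] = 0.2492/0.7141 = 0.348971
Step 3: ln(0.348971) = -1.052766
Step 4: correction = 0.00870305 * -1.052766 = -0.0092 V
E = -0.539 + -0.0092 = -0.5482 V

-0.5482 V


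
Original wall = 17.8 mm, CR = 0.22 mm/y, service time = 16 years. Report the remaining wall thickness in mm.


Remaining wall = original − CR × time
t = 17.8 − 0.22*16 = 17.8 − 3.52 = 14.28 mm

14.28 mm


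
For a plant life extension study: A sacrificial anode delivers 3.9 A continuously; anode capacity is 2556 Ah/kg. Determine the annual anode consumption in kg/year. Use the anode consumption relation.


Annual consumption = current * hours per year / capacity
Rate = 3.9 * 8760 / 2556 = 13.4 kg/year

13.4 kg/year


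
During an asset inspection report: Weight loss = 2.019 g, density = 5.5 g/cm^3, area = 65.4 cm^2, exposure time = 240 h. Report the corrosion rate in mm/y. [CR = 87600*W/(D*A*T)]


Apply the mm/y weight-loss relation: CR = 87600 * W / (D * A * T)
Numerator: 87600 * 2.019 = 176864.4
Denominator: 5.5 * 65.4 * 240 = 86328.0
CR = 176864.4 / 86328.0 = 2.0487 mm/y

2.0487 mm/y


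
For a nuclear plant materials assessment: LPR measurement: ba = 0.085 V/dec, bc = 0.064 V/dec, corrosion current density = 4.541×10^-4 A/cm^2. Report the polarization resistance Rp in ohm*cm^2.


Apply the Stern-Geary equation: Rp = ba*bc / (2.303*icorr*(ba+bc))
ba*bc = 0.085*0.064 = 0.00544
ba+bc = 0.149; 2.303*icorr*(ba+bc) = 2.303*4.541×10^-4*0.149 = 1.5582305×10^-4
Rp = 0.00544 / 1.5582305×10^-4 = 34.91 ohm*cm^2

34.91 ohm*cm^2


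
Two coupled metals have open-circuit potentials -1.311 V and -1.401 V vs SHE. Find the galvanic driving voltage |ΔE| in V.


Driving voltage is the absolute potential difference.
|ΔE| = |-1.311 − (-1.401)| = 0.09 V

0.09 V


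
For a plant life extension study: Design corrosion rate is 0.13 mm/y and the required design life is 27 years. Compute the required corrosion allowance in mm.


Corrosion allowance = CR × design life
CA = 0.13 * 27 = 3.51 mm

3.51 mm


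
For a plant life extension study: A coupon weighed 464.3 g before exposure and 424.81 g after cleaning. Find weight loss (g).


Weight loss = initial − final
WL = 464.3 − 424.81 = 39.49 g

39.49 g


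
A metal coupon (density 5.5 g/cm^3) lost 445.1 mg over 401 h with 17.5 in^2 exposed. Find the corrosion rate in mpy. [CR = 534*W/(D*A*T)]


Apply the mpy weight-loss relation: CR = 534 * W / (D * A * T)
Numerator: 534 * 445.1 = 237683.4
Denominator: 5.5 * 17.5 * 401 = 38596.25
CR = 237683.4 / 38596.25 = 6.158 mpy

6.158 mpy


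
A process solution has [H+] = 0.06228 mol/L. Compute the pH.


pH = −log10[H+]
pH = −log10(0.06228) = 1.21

1.21


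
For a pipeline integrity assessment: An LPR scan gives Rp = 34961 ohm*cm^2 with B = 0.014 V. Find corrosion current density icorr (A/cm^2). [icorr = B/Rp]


Apply the Stern-Geary relation: icorr = B / Rp
icorr = 0.014 / 34961 = 4.004×10^-7 A/cm^2

4.004×10^-7 A/cm^2


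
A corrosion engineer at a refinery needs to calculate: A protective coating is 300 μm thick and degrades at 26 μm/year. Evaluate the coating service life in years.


Service life = thickness / degradation rate
Life = 300 / 26 = 11.5 years

11.5 years


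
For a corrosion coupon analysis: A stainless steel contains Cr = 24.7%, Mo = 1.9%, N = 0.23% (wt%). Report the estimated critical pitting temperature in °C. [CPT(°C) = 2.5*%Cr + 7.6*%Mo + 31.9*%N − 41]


Apply the ASTM G48 empirical CPT estimate: CPT(°C) = 2.5*%Cr + 7.6*%Mo + 31.9*%N − 41
2.5*24.7 = 61.75; 7.6*1.9 = 14.44; 31.9*0.23 = 7.337
CPT = 61.75 + 14.44 + 7.337 − 41 = 42.527 °C
Rounded to 0.1 °C: CPT ≈ 42.5 °C

42.5 °C


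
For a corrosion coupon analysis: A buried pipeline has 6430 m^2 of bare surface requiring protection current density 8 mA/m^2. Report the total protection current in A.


I = area * current density, then convert mA → A (÷1000)
I = 6430 * 8 / 1000 = 51.44 A

51.44 A


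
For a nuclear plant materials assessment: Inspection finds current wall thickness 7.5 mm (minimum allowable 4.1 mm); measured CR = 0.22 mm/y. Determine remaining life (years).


Apply the remaining-life relation: RL = (t_current − t_min) / CR
RL = (7.5 − 4.1) / 0.22 = 3.4 / 0.22 = 15.5 years

15.5 years


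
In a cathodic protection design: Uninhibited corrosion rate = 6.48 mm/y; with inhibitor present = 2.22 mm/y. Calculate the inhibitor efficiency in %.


Apply the inhibitor-efficiency definition: IE = (CR_blank − CR_inh)/CR_blank × 100
IE = (6.48 − 2.22) / 6.48 × 100
IE = 4.26 / 6.48 × 100 = 65.7 %

65.7 %


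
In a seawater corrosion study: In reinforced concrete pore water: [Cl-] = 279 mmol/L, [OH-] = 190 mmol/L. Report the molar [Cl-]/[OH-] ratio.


Threshold parameter = [Cl-] / [OH-] (molar basis; both in mmol/L, so units cancel)
Ratio = 279 / 190 = 1.47

1.47


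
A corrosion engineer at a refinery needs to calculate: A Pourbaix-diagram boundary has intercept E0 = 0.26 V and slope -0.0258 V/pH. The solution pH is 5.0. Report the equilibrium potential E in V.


Apply the Pourbaix line equation: E = E0 + slope*pH
E = 0.26 + (-0.0258)*5.0 = 0.26 + (-0.129) = 0.131 V
Rounded to 4 decimal places: E = 0.1310 V

0.1310 V


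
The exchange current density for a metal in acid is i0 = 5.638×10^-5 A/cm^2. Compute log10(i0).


i0 = 5.638×10^-5 A/cm^2
log10(i0) = -4.249

-4.249


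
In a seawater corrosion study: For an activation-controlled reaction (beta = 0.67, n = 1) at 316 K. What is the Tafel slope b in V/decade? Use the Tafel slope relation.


Apply the Tafel slope relation: b = 2.303*R*T/(beta*n*F)
Numerator: 2.303 * 8.314 * 316 = 6050.5
Denominator: 0.67 * 1 * 96485 = 64644.95
b = 6050.5 / 64644.95 = 0.0936 V/decade

0.0936 V/decade


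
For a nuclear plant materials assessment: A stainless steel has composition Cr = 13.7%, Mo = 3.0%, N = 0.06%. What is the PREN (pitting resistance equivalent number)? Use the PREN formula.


Apply the PREN formula: PREN = Cr + 3.3*Mo + 16*N
PREN = 13.7 + 3.3*3.0 + 16*0.06
PREN = 13.7 + 9.9 + 0.96 = 24.56

24.56


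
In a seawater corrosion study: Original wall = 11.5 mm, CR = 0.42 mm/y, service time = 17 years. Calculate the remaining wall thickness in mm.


Remaining wall = original − CR × time
t = 11.5 − 0.42*17 = 11.5 − 7.14 = 4.36 mm

4.36 mm


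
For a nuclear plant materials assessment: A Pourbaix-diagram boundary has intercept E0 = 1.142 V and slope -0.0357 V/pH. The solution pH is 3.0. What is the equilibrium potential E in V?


Apply the Pourbaix line equation: E = E0 + slope*pH
E = 1.142 + (-0.0357)*3.0 = 1.142 + (-0.1071) = 1.0349 V
Rounded to 3 decimal places: E = 1.035 V

1.035 V


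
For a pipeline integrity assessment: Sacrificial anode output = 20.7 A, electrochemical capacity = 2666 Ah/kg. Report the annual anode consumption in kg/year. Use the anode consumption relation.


Annual consumption = current * hours per year / capacity
Rate = 20.7 * 8760 / 2666 = 68.0 kg/year

68.0 kg/year


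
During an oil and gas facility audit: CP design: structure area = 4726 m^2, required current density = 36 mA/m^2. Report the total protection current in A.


I = area * current density, then convert mA → A (÷1000)
I = 4726 * 36 / 1000 = 170.14 A

170.14 A


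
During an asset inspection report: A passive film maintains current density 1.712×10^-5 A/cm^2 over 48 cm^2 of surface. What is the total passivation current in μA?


I = i_pass * A, then convert A → μA (×10^6)
I = 1.712×10^-5 * 48 * 10^6 = 821.76 μA

821.76 μA


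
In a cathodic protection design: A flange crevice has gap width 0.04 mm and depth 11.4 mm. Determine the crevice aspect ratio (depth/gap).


Aspect ratio = depth / gap
Ratio = 11.4 / 0.04 = 285.0

285.0


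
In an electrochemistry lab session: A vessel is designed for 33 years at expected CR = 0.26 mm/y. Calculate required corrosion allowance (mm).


Corrosion allowance = CR × design life
CA = 0.26 * 33 = 8.58 mm

8.58 mm


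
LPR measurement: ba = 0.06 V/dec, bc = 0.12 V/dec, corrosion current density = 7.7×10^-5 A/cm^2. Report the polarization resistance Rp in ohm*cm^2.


Apply the Stern-Geary equation: Rp = ba*bc / (2.303*icorr*(ba+bc))
ba*bc = 0.06*0.12 = 0.0072
ba+bc = 0.18; 2.303*icorr*(ba+bc) = 2.303*7.7×10^-5*0.18 = 3.191958×10^-5
Rp = 0.0072 / 3.191958×10^-5 = 225.6 ohm*cm^2

225.6 ohm*cm^2


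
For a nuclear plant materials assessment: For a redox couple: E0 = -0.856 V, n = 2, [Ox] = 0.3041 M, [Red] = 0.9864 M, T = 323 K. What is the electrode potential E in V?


Apply the Nernst equation: E = E0 + (RT/nF)*ln([Ox]/[Red])
Step 1: RT/nF = 8.314*323/(2*96485) = 0.01391627 V
Step 2: [Ox]/[Red] = 0.3041/0.9864 = 0.308293
Step 3: ln(0.308293) = -1.176705
Step 4: correction = 0.01391627 * -1.176705 = -0.016 V
E = -0.856 + -0.016 = -0.872 V

-0.872 V


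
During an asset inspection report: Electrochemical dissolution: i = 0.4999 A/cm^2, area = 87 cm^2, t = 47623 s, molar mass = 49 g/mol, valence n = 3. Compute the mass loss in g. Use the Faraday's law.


Apply Faraday's law: m = i*A*t*M / (n*F)
Total charge passed Q = i*A*t = 0.4999*87*47623 = 2071186.1799 C
m = Q*M/(n*F) = 2071186.1799*49/(3*96485) = 350.61796 g

350.61796 g


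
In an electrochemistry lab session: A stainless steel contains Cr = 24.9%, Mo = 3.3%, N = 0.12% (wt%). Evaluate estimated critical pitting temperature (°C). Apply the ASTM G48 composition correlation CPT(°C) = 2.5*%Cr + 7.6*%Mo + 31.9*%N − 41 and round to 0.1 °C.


Apply the ASTM G48 empirical CPT estimate: CPT(°C) = 2.5*%Cr + 7.6*%Mo + 31.9*%N − 41
2.5*24.9 = 62.25; 7.6*3.3 = 25.08; 31.9*0.12 = 3.828
CPT = 62.25 + 25.08 + 3.828 − 41 = 50.158 °C
Rounded to 0.1 °C: CPT ≈ 50.2 °C

50.2 °C


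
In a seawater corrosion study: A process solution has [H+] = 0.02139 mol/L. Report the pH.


pH = −log10[H+]
pH = −log10(0.02139) = 1.67

1.67


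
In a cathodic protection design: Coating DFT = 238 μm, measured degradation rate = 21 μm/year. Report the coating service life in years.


Service life = thickness / degradation rate
Life = 238 / 21 = 11.3 years

11.3 years


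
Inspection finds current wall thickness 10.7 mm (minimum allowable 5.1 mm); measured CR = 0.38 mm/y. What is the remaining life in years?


Apply the remaining-life relation: RL = (t_current − t_min) / CR
RL = (10.7 − 5.1) / 0.38 = 5.6 / 0.38 = 14.7 years

14.7 years


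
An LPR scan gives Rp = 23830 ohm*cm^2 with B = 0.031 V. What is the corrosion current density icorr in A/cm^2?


Apply the Stern-Geary relation: icorr = B / Rp
icorr = 0.031 / 23830 = 1.301×10^-6 A/cm^2

1.301×10^-6 A/cm^2


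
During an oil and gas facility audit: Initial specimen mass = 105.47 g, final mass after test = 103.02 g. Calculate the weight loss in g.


Weight loss = initial − final
WL = 105.47 − 103.02 = 2.45 g

2.45 g


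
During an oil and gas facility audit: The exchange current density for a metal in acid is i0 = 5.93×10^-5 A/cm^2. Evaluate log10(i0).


i0 = 5.93×10^-5 A/cm^2
log10(i0) = -4.227

-4.227


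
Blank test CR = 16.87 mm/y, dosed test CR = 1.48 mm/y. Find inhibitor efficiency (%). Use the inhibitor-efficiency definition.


Apply the inhibitor-efficiency definition: IE = (CR_blank − CR_inh)/CR_blank × 100
IE = (16.87 − 1.48) / 16.87 × 100
IE = 15.39 / 16.87 × 100 = 91.2 %

91.2 %


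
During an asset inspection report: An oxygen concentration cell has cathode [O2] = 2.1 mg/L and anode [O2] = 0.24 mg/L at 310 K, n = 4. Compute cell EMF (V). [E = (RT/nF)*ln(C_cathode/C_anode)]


Apply the Nernst concentration-cell relation: E = (RT/nF)*ln(C_cathode/C_anode)
RT/nF = 8.314*310/(4*96485) = 0.00667808 V
ln(2.1/0.24) = 2.16905
E = 0.00667808 * 2.16905 = 0.01449 V

0.01449 V


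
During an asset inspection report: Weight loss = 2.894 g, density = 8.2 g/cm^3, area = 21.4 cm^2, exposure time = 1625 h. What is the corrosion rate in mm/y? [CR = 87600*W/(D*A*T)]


Apply the mm/y weight-loss relation: CR = 87600 * W / (D * A * T)
Numerator: 87600 * 2.894 = 253514.4
Denominator: 8.2 * 21.4 * 1625 = 285155.0
CR = 253514.4 / 285155.0 = 0.889041 mm/y

0.889041 mm/y


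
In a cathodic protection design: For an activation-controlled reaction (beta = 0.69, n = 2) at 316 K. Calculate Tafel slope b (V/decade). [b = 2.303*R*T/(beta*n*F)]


Apply the Tafel slope relation: b = 2.303*R*T/(beta*n*F)
Numerator: 2.303 * 8.314 * 316 = 6050.5
Denominator: 0.69 * 2 * 96485 = 133149.3
b = 6050.5 / 133149.3 = 0.0454 V/decade

0.0454 V/decade


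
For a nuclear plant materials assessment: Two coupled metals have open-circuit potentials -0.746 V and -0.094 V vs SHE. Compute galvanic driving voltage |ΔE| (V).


Driving voltage is the absolute potential difference.
|ΔE| = |-0.746 − (-0.094)| = 0.652 V

0.652 V


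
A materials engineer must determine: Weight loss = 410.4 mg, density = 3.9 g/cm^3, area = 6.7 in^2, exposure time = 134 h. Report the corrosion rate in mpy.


Apply the mpy weight-loss relation: CR = 534 * W / (D * A * T)
Numerator: 534 * 410.4 = 219153.6
Denominator: 3.9 * 6.7 * 134 = 3501.42
CR = 219153.6 / 3501.42 = 62.59 mpy

62.59 mpy


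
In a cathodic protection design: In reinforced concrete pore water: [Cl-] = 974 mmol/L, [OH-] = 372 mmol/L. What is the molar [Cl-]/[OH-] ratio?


Threshold parameter = [Cl-] / [OH-] (molar basis; both in mmol/L, so units cancel)
Ratio = 974 / 372 = 2.62

2.62


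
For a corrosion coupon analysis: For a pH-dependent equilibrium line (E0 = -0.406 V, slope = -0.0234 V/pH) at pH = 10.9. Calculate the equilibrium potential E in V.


Apply the Pourbaix line equation: E = E0 + slope*pH
E = -0.406 + (-0.0234)*10.9 = -0.406 + (-0.25506) = -0.66106 V
Rounded to 4 decimal places: E = -0.6611 V

-0.6611 V


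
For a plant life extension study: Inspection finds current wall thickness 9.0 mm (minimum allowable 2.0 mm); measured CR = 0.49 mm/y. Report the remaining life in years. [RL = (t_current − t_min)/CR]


Apply the remaining-life relation: RL = (t_current − t_min) / CR
RL = (9.0 − 2.0) / 0.49 = 7.0 / 0.49 = 14.3 years

14.3 years


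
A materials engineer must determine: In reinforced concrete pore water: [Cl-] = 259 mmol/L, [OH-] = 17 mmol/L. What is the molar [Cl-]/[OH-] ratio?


Threshold parameter = [Cl-] / [OH-] (molar basis; both in mmol/L, so units cancel)
Ratio = 259 / 17 = 15.24

15.24


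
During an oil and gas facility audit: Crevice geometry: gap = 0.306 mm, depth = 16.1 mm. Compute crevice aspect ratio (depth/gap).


Aspect ratio = depth / gap
Ratio = 16.1 / 0.306 = 52.6

52.6


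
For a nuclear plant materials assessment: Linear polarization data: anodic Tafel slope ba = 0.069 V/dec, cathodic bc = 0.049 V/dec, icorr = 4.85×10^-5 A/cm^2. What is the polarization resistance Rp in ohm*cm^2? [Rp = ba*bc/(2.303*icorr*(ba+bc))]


Apply the Stern-Geary equation: Rp = ba*bc / (2.303*icorr*(ba+bc))
ba*bc = 0.069*0.049 = 0.003381
ba+bc = 0.118; 2.303*icorr*(ba+bc) = 2.303*4.85×10^-5*0.118 = 1.3180069×10^-5
Rp = 0.003381 / 1.3180069×10^-5 = 256.52 ohm*cm^2

256.52 ohm*cm^2


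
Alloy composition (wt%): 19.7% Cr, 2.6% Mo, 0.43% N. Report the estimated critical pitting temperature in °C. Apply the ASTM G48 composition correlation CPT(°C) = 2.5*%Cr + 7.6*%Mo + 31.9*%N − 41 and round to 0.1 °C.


Apply the ASTM G48 empirical CPT estimate: CPT(°C) = 2.5*%Cr + 7.6*%Mo + 31.9*%N − 41
2.5*19.7 = 49.25; 7.6*2.6 = 19.76; 31.9*0.43 = 13.717
CPT = 49.25 + 19.76 + 13.717 − 41 = 41.727 °C
Rounded to 0.1 °C: CPT ≈ 41.7 °C

41.7 °C


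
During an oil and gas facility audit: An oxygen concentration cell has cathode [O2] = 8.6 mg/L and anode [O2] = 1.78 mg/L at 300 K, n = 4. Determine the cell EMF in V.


Apply the Nernst concentration-cell relation: E = (RT/nF)*ln(C_cathode/C_anode)
RT/nF = 8.314*300/(4*96485) = 0.00646266 V
ln(8.6/1.78) = 1.57515
E = 0.00646266 * 1.57515 = 0.01018 V

0.01018 V


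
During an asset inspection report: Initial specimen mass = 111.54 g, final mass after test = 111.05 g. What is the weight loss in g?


Weight loss = initial − final
WL = 111.54 − 111.05 = 0.49 g

0.49 g


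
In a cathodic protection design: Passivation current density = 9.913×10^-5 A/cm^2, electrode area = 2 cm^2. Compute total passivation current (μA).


I = i_pass * A, then convert A → μA (×10^6)
I = 9.913×10^-5 * 2 * 10^6 = 198.26 μA

198.26 μA


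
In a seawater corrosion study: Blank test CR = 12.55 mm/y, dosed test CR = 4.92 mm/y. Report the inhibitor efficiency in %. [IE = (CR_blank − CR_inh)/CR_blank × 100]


Apply the inhibitor-efficiency definition: IE = (CR_blank − CR_inh)/CR_blank × 100
IE = (12.55 − 4.92) / 12.55 × 100
IE = 7.63 / 12.55 × 100 = 60.8 %

60.8 %


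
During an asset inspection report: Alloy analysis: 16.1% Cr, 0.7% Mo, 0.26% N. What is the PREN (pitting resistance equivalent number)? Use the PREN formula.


Apply the PREN formula: PREN = Cr + 3.3*Mo + 16*N
PREN = 16.1 + 3.3*0.7 + 16*0.26
PREN = 16.1 + 2.31 + 4.16 = 22.57

22.57


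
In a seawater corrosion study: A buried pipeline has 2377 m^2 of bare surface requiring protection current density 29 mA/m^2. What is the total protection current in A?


I = area * current density, then convert mA → A (÷1000)
I = 2377 * 29 / 1000 = 68.93 A

68.93 A


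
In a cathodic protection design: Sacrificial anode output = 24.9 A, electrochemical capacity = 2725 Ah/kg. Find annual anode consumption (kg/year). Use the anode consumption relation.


Annual consumption = current * hours per year / capacity
Rate = 24.9 * 8760 / 2725 = 80.0 kg/year

80.0 kg/year


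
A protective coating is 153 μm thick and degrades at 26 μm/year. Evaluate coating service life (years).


Service life = thickness / degradation rate
Life = 153 / 26 = 5.9 years

5.9 years


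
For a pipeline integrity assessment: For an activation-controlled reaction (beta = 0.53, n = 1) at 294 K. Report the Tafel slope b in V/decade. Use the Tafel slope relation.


Apply the Tafel slope relation: b = 2.303*R*T/(beta*n*F)
Numerator: 2.303 * 8.314 * 294 = 5629.26
Denominator: 0.53 * 1 * 96485 = 51137.05
b = 5629.26 / 51137.05 = 0.11 V/decade

0.11 V/decade


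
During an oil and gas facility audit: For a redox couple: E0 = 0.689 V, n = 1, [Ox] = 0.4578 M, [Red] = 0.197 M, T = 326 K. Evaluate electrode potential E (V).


Apply the Nernst equation: E = E0 + (RT/nF)*ln([Ox]/[Red])
Step 1: RT/nF = 8.314*326/(1*96485) = 0.02809104 V
Step 2: [Ox]/[Red] = 0.4578/0.197 = 2.323858
Step 3: ln(2.323858) = 0.843229
Step 4: correction = 0.02809104 * 0.843229 = 0.0237 V
E = 0.689 + 0.0237 = 0.7127 V

0.7127 V


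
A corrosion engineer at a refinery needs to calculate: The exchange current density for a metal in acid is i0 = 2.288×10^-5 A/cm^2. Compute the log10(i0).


i0 = 2.288×10^-5 A/cm^2
log10(i0) = -4.641

-4.641


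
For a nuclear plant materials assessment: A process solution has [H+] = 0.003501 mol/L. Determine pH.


pH = −log10[H+]
pH = −log10(0.003501) = 2.46

2.46


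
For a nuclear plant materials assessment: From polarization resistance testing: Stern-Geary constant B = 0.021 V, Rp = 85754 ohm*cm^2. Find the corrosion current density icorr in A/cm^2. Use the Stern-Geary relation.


Apply the Stern-Geary relation: icorr = B / Rp
icorr = 0.021 / 85754 = 2.449×10^-7 A/cm^2

2.449×10^-7 A/cm^2


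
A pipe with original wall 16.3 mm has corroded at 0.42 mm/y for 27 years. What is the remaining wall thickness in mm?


Remaining wall = original − CR × time
t = 16.3 − 0.42*27 = 16.3 − 11.34 = 4.96 mm

4.96 mm


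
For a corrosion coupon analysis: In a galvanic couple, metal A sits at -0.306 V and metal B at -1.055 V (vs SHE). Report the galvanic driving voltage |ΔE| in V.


Driving voltage is the absolute potential difference.
|ΔE| = |-0.306 − (-1.055)| = 0.749 V

0.749 V


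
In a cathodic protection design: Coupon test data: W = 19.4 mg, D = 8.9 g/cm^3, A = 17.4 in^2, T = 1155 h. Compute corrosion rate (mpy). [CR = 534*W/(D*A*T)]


Apply the mpy weight-loss relation: CR = 534 * W / (D * A * T)
Numerator: 534 * 19.4 = 10359.6
Denominator: 8.9 * 17.4 * 1155 = 178863.3
CR = 10359.6 / 178863.3 = 0.0579 mpy

0.0579 mpy


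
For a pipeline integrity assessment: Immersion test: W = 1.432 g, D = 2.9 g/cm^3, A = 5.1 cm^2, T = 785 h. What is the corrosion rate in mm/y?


Apply the mm/y weight-loss relation: CR = 87600 * W / (D * A * T)
Numerator: 87600 * 1.432 = 125443.2
Denominator: 2.9 * 5.1 * 785 = 11610.15
CR = 125443.2 / 11610.15 = 10.8046 mm/y

10.8046 mm/y


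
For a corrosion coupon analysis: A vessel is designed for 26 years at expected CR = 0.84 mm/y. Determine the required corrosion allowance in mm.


Corrosion allowance = CR × design life
CA = 0.84 * 26 = 21.84 mm

21.84 mm


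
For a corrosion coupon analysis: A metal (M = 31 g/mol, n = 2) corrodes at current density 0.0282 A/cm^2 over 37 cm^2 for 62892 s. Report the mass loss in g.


Apply Faraday's law: m = i*A*t*M / (n*F)
Total charge passed Q = i*A*t = 0.0282*37*62892 = 65621.5128 C
m = Q*M/(n*F) = 65621.5128*31/(2*96485) = 10.54188 g

10.54188 g


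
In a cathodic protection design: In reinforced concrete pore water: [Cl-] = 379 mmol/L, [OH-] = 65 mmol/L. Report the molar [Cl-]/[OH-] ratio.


Threshold parameter = [Cl-] / [OH-] (molar basis; both in mmol/L, so units cancel)
Ratio = 379 / 65 = 5.83

5.83


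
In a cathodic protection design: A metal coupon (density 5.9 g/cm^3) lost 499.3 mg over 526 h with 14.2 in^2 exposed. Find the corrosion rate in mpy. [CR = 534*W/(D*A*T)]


Apply the mpy weight-loss relation: CR = 534 * W / (D * A * T)
Numerator: 534 * 499.3 = 266626.2
Denominator: 5.9 * 14.2 * 526 = 44068.28
CR = 266626.2 / 44068.28 = 6.0503 mpy

6.0503 mpy


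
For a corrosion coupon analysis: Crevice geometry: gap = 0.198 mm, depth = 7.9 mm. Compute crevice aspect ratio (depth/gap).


Aspect ratio = depth / gap
Ratio = 7.9 / 0.198 = 39.9

39.9


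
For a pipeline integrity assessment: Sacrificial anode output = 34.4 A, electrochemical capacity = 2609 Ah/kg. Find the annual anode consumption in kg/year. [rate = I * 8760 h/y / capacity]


Annual consumption = current * hours per year / capacity
Rate = 34.4 * 8760 / 2609 = 115.5 kg/year

115.5 kg/year


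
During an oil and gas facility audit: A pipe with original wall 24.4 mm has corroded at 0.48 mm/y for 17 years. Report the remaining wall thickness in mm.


Remaining wall = original − CR × time
t = 24.4 − 0.48*17 = 24.4 − 8.16 = 16.24 mm

16.24 mm


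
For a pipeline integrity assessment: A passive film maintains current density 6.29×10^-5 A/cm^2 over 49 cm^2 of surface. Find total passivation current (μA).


I = i_pass * A, then convert A → μA (×10^6)
I = 6.29×10^-5 * 49 * 10^6 = 3082.1 μA

3082.1 μA


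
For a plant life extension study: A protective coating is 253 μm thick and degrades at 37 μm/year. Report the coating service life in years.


Service life = thickness / degradation rate
Life = 253 / 37 = 6.8 years

6.8 years


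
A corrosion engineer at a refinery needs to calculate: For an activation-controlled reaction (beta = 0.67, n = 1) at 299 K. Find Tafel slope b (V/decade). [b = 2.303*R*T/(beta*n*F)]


Apply the Tafel slope relation: b = 2.303*R*T/(beta*n*F)
Numerator: 2.303 * 8.314 * 299 = 5725.0
Denominator: 0.67 * 1 * 96485 = 64644.95
b = 5725.0 / 64644.95 = 0.0886 V/decade

0.0886 V/decade


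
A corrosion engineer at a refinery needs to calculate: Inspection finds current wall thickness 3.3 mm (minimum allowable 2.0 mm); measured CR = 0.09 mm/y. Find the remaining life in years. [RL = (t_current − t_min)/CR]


Apply the remaining-life relation: RL = (t_current − t_min) / CR
RL = (3.3 − 2.0) / 0.09 = 1.3 / 0.09 = 14.4 years

14.4 years


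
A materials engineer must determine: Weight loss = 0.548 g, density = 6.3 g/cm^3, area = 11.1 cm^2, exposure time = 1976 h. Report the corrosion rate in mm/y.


Apply the mm/y weight-loss relation: CR = 87600 * W / (D * A * T)
Numerator: 87600 * 0.548 = 48004.8
Denominator: 6.3 * 11.1 * 1976 = 138181.68
CR = 48004.8 / 138181.68 = 0.347404 mm/y

0.347404 mm/y


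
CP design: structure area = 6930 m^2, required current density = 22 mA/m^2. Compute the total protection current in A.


I = area * current density, then convert mA → A (÷1000)
I = 6930 * 22 / 1000 = 152.46 A

152.46 A


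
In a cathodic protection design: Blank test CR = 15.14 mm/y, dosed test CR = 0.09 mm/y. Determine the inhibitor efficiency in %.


Apply the inhibitor-efficiency definition: IE = (CR_blank − CR_inh)/CR_blank × 100
IE = (15.14 − 0.09) / 15.14 × 100
IE = 15.05 / 15.14 × 100 = 99.4 %

99.4 %


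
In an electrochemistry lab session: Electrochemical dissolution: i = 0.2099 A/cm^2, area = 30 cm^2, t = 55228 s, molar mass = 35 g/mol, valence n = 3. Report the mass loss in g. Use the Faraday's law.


Apply Faraday's law: m = i*A*t*M / (n*F)
Total charge passed Q = i*A*t = 0.2099*30*55228 = 347770.716 C
m = Q*M/(n*F) = 347770.716*35/(3*96485) = 42.05136 g

42.05136 g


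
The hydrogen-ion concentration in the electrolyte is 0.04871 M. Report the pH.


pH = −log10[H+]
pH = −log10(0.04871) = 1.31

1.31


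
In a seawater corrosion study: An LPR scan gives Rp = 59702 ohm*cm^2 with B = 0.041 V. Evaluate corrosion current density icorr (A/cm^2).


Apply the Stern-Geary relation: icorr = B / Rp
icorr = 0.041 / 59702 = 6.867×10^-7 A/cm^2

6.867×10^-7 A/cm^2


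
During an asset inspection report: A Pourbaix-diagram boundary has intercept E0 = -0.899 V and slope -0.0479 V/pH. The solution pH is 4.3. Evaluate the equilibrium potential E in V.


Apply the Pourbaix line equation: E = E0 + slope*pH
E = -0.899 + (-0.0479)*4.3 = -0.899 + (-0.20597) = -1.10497 V
Rounded to 4 decimal places: E = -1.1050 V

-1.1050 V


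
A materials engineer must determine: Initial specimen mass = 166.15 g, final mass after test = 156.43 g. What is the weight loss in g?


Weight loss = initial − final
WL = 166.15 − 156.43 = 9.72 g

9.72 g


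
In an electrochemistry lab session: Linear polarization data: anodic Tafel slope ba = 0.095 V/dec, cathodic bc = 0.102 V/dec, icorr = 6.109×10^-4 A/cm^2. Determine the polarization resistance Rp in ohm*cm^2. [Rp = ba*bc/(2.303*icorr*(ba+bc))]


Apply the Stern-Geary equation: Rp = ba*bc / (2.303*icorr*(ba+bc))
ba*bc = 0.095*0.102 = 0.00969
ba+bc = 0.197; 2.303*icorr*(ba+bc) = 2.303*6.109×10^-4*0.197 = 2.7715983×10^-4
Rp = 0.00969 / 2.7715983×10^-4 = 34.96 ohm*cm^2

34.96 ohm*cm^2


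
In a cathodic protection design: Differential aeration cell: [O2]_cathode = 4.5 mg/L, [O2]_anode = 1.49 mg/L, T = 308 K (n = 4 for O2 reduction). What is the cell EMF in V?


Apply the Nernst concentration-cell relation: E = (RT/nF)*ln(C_cathode/C_anode)
RT/nF = 8.314*308/(4*96485) = 0.006635 V
ln(4.5/1.49) = 1.1053
E = 0.006635 * 1.1053 = 0.00733 V

0.00733 V


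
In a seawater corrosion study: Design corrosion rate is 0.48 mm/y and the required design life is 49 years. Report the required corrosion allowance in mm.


Corrosion allowance = CR × design life
CA = 0.48 * 49 = 23.52 mm

23.52 mm


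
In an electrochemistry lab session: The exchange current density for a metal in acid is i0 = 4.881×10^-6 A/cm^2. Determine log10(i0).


i0 = 4.881×10^-6 A/cm^2
log10(i0) = -5.311

-5.311


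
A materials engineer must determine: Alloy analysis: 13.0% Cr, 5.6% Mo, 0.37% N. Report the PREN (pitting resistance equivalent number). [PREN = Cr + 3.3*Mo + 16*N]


Apply the PREN formula: PREN = Cr + 3.3*Mo + 16*N
PREN = 13.0 + 3.3*5.6 + 16*0.37
PREN = 13.0 + 18.48 + 5.92 = 37.4

37.4


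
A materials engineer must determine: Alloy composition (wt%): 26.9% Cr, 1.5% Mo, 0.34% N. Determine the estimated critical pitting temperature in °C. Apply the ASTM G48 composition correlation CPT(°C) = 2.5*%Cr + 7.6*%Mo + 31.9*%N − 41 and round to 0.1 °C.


Apply the ASTM G48 empirical CPT estimate: CPT(°C) = 2.5*%Cr + 7.6*%Mo + 31.9*%N − 41
2.5*26.9 = 67.25; 7.6*1.5 = 11.4; 31.9*0.34 = 10.846
CPT = 67.25 + 11.4 + 10.846 − 41 = 48.496 °C
Rounded to 0.1 °C: CPT ≈ 48.5 °C

48.5 °C


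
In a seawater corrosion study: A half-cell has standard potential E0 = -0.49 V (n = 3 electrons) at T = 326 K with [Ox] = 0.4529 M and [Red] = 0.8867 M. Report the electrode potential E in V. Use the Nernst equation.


Apply the Nernst equation: E = E0 + (RT/nF)*ln([Ox]/[Red])
Step 1: RT/nF = 8.314*326/(3*96485) = 0.00936368 V
Step 2: [Ox]/[Red] = 0.4529/0.8867 = 0.51077
Step 3: ln(0.51077) = -0.671836
Step 4: correction = 0.00936368 * -0.671836 = -0.006 V
E = -0.49 + -0.006 = -0.496 V

-0.496 V


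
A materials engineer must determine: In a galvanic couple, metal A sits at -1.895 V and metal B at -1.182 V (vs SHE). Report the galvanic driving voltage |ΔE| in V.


Driving voltage is the absolute potential difference.
|ΔE| = |-1.895 − (-1.182)| = 0.713 V

0.713 V


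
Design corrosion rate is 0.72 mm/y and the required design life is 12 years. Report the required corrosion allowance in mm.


Corrosion allowance = CR × design life
CA = 0.72 * 12 = 8.64 mm

8.64 mm


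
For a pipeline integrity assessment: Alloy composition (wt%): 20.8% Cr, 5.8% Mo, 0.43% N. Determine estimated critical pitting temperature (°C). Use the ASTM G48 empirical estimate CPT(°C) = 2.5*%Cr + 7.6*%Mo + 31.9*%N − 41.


Apply the ASTM G48 empirical CPT estimate: CPT(°C) = 2.5*%Cr + 7.6*%Mo + 31.9*%N − 41
2.5*20.8 = 52; 7.6*5.8 = 44.08; 31.9*0.43 = 13.717
CPT = 52 + 44.08 + 13.717 − 41 = 68.797 °C
Rounded to 0.1 °C: CPT ≈ 68.8 °C

68.8 °C
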